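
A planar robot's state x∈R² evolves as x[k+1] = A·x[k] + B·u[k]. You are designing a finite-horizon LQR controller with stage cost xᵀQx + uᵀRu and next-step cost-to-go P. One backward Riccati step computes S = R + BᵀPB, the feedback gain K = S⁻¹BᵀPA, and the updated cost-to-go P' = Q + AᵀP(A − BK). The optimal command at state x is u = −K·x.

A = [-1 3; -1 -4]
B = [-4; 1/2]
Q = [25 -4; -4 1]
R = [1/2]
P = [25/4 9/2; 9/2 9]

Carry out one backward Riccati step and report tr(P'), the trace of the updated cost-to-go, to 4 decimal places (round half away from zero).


BᵀP = [-22.7500 -13.5000]
S = R + BᵀPB = [1/2] + [84.2500] = [84.7500]
BᵀPA = [36.2500 -14.2500]
K = S⁻¹·BᵀPA = [0.4277 -0.1681]
A−BK = [0.7109 2.3274; -1.2139 -3.9159]
AᵀP(A−BK) = [8.7448 27.8451; 27.8451 89.8540]
P' = Q + AᵀP(A−BK) = [33.7448 23.8451; 23.8451 90.8540]
tr(P') = 124.5988

124.5988


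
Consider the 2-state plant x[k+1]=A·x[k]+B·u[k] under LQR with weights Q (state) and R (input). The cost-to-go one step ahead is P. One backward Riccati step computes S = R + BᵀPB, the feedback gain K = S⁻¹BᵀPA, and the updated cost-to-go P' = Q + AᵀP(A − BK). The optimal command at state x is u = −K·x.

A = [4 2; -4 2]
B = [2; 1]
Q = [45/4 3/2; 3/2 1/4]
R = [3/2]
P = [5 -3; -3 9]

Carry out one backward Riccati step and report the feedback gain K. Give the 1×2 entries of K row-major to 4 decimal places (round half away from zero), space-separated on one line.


BᵀP = [7.0000 3.0000]
S = R + BᵀPB = [3/2] + [17.0000] = [18.5000]
BᵀPA = [16.0000 20.0000]
K = S⁻¹·BᵀPA = [0.8649 1.0811]
A−BK = [2.2703 -0.1622; -4.8649 0.9189]
AᵀP(A−BK) = [306.1622 -49.2973; -49.2973 10.3784]
P' = Q + AᵀP(A−BK) = [317.4122 -47.7973; -47.7973 10.6284]
tr(P') = 328.0405

0.8649 1.0811


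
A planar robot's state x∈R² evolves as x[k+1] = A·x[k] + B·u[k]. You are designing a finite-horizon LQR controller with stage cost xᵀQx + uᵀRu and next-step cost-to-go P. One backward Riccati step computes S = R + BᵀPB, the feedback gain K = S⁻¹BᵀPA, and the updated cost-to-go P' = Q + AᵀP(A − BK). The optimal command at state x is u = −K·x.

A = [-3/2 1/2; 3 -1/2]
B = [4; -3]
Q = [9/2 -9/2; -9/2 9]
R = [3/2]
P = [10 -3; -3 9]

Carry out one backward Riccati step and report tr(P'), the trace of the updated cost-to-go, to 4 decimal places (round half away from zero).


28.7039

BᵀP = [49.0000 -39.0000]
S = R + BᵀPB = [3/2] + [313.0000] = [314.5000]
BᵀPA = [-190.5000 44.0000]
K = S⁻¹·BᵀPA = [-0.6057 0.1399]
A−BK = [0.9229 -0.0596; 1.1828 -0.0803]
AᵀP(A−BK) = [15.1097 -1.0982; -1.0982 0.0942]
P' = Q + AᵀP(A−BK) = [19.6097 -5.5982; -5.5982 9.0942]
tr(P') = 28.7039


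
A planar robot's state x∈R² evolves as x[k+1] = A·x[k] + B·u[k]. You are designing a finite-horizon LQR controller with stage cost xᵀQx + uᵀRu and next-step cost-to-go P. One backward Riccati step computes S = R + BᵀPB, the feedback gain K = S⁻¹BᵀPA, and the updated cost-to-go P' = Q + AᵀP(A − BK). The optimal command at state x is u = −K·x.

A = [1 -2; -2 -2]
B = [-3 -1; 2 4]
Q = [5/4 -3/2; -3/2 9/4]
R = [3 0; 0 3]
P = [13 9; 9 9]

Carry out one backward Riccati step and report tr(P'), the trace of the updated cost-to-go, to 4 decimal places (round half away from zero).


9.8308

BᵀP = [-21.0000 -9.0000; 23.0000 27.0000]
S = R + BᵀPB = [3 0; 0 3] + [45.0000 -15.0000; -15.0000 85.0000] = [48.0000 -15.0000; -15.0000 88.0000]
BᵀPA = [-3.0000 60.0000; -31.0000 -100.0000]
K = S⁻¹·BᵀPA = [-0.1823 0.9452; -0.3833 -0.9752]
A−BK = [0.0698 -0.1395; -0.1020 0.0105]
AᵀP(A−BK) = [0.5694 0.6032; 0.6032 5.7614]
P' = Q + AᵀP(A−BK) = [1.8194 -0.8968; -0.8968 8.0114]
tr(P') = 9.8308


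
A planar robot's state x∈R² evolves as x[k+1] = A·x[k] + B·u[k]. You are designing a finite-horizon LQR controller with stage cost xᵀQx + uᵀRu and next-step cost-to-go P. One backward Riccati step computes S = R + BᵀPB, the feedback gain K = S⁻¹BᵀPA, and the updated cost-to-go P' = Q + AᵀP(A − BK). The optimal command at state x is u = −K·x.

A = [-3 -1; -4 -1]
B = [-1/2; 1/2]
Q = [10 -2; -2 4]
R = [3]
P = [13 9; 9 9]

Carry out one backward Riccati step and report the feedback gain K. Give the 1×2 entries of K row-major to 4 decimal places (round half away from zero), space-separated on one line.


BᵀP = [-2.0000 0.0000]
S = R + BᵀPB = [3] + [1.0000] = [4.0000]
BᵀPA = [6.0000 2.0000]
K = S⁻¹·BᵀPA = [1.5000 0.5000]
A−BK = [-2.2500 -0.7500; -4.7500 -1.2500]
AᵀP(A−BK) = [468.0000 135.0000; 135.0000 39.0000]
P' = Q + AᵀP(A−BK) = [478.0000 133.0000; 133.0000 43.0000]
tr(P') = 521.0000

1.5000 0.5000


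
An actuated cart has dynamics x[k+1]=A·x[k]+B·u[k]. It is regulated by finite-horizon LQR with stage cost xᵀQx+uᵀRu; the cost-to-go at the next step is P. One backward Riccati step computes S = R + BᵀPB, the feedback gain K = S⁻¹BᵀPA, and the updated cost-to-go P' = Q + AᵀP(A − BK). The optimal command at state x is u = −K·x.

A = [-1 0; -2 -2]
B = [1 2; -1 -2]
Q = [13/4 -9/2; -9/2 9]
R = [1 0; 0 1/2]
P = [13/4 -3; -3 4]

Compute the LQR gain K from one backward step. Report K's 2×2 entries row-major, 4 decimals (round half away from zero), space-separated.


BᵀP = [6.2500 -7.0000; 12.5000 -14.0000]
S = R + BᵀPB = [1 0; 0 1/2] + [13.2500 26.5000; 26.5000 53.0000] = [14.2500 26.5000; 26.5000 53.5000]
BᵀPA = [7.7500 14.0000; 15.5000 28.0000]
K = S⁻¹·BᵀPA = [0.0644 0.1164; 0.2578 0.4657]
A−BK = [-1.5800 -1.0478; -1.4200 -0.9522]
AᵀP(A−BK) = [2.7547 1.8794; 1.8794 1.3306]
P' = Q + AᵀP(A−BK) = [6.0047 -2.6206; -2.6206 10.3306]
tr(P') = 16.3352

0.0644 0.1164 0.2578 0.4657


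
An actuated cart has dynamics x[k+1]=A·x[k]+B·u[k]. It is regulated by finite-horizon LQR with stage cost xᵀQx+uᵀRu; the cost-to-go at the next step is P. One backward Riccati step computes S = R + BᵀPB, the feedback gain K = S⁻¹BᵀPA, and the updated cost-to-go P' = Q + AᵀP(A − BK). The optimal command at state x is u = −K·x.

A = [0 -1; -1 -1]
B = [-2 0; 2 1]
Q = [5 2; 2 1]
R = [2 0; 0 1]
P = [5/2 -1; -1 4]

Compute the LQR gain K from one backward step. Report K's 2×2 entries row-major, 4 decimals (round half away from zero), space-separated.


BᵀP = [-7.0000 10.0000; -1.0000 4.0000]
S = R + BᵀPB = [2 0; 0 1] + [34.0000 10.0000; 10.0000 4.0000] = [36.0000 10.0000; 10.0000 5.0000]
BᵀPA = [-10.0000 -3.0000; -4.0000 -3.0000]
K = S⁻¹·BᵀPA = [-0.1250 0.1875; -0.5500 -0.9750]
A−BK = [-0.2500 -0.6250; -0.2000 -0.4000]
AᵀP(A−BK) = [0.5500 0.9750; 0.9750 2.1375]
P' = Q + AᵀP(A−BK) = [5.5500 2.9750; 2.9750 3.1375]
tr(P') = 8.6875

-0.1250 0.1875 -0.5500 -0.9750


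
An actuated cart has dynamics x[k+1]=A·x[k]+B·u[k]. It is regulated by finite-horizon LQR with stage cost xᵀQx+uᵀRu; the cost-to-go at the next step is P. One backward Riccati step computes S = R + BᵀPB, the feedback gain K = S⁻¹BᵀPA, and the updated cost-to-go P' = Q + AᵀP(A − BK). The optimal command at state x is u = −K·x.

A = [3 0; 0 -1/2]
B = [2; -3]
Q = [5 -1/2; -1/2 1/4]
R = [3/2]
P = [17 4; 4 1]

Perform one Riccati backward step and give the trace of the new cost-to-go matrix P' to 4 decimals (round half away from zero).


BᵀP = [22.0000 5.0000]
S = R + BᵀPB = [3/2] + [29.0000] = [30.5000]
BᵀPA = [66.0000 -2.5000]
K = S⁻¹·BᵀPA = [2.1639 -0.0820]
A−BK = [-1.3279 0.1639; 6.4918 -0.7459]
AᵀP(A−BK) = [10.1803 -0.5902; -0.5902 0.0451]
P' = Q + AᵀP(A−BK) = [15.1803 -1.0902; -1.0902 0.2951]
tr(P') = 15.4754

15.4754


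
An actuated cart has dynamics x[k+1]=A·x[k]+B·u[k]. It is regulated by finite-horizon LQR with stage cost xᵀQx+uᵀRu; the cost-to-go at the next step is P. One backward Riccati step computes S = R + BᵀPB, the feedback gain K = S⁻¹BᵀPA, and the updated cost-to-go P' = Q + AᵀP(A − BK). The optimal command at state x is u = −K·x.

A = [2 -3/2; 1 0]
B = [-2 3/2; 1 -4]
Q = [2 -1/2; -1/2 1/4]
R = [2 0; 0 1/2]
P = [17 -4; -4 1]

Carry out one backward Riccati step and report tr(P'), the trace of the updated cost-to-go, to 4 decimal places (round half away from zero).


BᵀP = [-38.0000 9.0000; 41.5000 -10.0000]
S = R + BᵀPB = [2 0; 0 1/2] + [85.0000 -93.0000; -93.0000 102.2500] = [87.0000 -93.0000; -93.0000 102.7500]
BᵀPA = [-67.0000 57.0000; 73.0000 -62.2500]
K = S⁻¹·BᵀPA = [-0.3282 0.2326; 0.4134 -0.3953]
A−BK = [0.7235 -0.4419; 2.9819 -1.8140]
AᵀP(A−BK) = [0.8320 -0.5581; -0.5581 0.3837]
P' = Q + AᵀP(A−BK) = [2.8320 -1.0581; -1.0581 0.6337]
tr(P') = 3.4658

3.4658


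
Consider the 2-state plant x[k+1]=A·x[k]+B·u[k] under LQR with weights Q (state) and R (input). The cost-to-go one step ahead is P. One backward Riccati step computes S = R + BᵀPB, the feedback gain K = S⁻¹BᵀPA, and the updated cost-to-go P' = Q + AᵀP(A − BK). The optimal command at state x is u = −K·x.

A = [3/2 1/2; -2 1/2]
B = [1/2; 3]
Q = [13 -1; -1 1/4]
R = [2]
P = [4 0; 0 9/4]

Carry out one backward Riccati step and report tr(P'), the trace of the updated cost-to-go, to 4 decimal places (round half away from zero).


BᵀP = [2.0000 6.7500]
S = R + BᵀPB = [2] + [21.2500] = [23.2500]
BᵀPA = [-10.5000 4.3750]
K = S⁻¹·BᵀPA = [-0.4516 0.1882]
A−BK = [1.7258 0.4059; -0.6452 -0.0645]
AᵀP(A−BK) = [13.2581 2.7258; 2.7258 0.7392]
P' = Q + AᵀP(A−BK) = [26.2581 1.7258; 1.7258 0.9892]
tr(P') = 27.2473

27.2473


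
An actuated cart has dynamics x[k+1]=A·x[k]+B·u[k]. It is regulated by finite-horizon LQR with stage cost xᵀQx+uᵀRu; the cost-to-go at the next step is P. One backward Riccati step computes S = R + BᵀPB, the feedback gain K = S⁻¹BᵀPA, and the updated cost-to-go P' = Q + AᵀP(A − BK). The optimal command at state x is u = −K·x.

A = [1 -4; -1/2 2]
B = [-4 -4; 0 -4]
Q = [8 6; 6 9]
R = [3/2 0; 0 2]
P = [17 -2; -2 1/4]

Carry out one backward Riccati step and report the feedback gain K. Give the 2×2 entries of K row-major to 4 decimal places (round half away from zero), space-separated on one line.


-0.1808 0.7234 -0.0939 0.3757

BᵀP = [-68.0000 8.0000; -60.0000 7.0000]
S = R + BᵀPB = [3/2 0; 0 2] + [272.0000 240.0000; 240.0000 212.0000] = [273.5000 240.0000; 240.0000 214.0000]
BᵀPA = [-72.0000 288.0000; -63.5000 254.0000]
K = S⁻¹·BᵀPA = [-0.1808 0.7234; -0.0939 0.3757]
A−BK = [-0.0990 0.3961; -0.8757 3.5027]
AᵀP(A−BK) = [0.0782 -0.3130; -0.3130 1.2519]
P' = Q + AᵀP(A−BK) = [8.0782 5.6870; 5.6870 10.2519]
tr(P') = 18.3301


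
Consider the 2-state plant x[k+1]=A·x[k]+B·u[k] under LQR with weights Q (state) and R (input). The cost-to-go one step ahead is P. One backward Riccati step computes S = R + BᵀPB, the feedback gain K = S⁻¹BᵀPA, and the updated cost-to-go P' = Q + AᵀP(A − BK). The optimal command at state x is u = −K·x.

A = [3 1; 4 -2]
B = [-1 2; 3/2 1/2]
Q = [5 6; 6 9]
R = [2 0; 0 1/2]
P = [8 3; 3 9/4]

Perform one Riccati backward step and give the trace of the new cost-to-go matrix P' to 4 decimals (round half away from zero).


22.5935

BᵀP = [-3.5000 0.3750; 17.5000 7.1250]
S = R + BᵀPB = [2 0; 0 1/2] + [4.0625 -6.8125; -6.8125 38.5625] = [6.0625 -6.8125; -6.8125 39.0625]
BᵀPA = [-9.0000 -4.2500; 81.0000 3.2500]
K = S⁻¹·BᵀPA = [1.0517 -0.7556; 2.2570 -0.0486]
A−BK = [-0.4623 0.3415; 1.2939 -0.8423]
AᵀP(A−BK) = [6.6470 -2.8656; -2.8656 1.9465]
P' = Q + AᵀP(A−BK) = [11.6470 3.1344; 3.1344 10.9465]
tr(P') = 22.5935


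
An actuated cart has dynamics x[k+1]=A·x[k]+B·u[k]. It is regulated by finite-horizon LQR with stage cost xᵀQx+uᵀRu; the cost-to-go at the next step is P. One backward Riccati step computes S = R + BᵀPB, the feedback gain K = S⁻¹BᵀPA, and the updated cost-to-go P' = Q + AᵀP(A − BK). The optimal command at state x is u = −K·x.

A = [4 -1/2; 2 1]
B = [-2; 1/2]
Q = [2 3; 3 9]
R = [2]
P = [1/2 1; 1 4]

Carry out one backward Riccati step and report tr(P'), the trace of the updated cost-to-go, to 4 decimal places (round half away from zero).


BᵀP = [-0.5000 0.0000]
S = R + BᵀPB = [2] + [1.0000] = [3.0000]
BᵀPA = [-2.0000 0.2500]
K = S⁻¹·BᵀPA = [-0.6667 0.0833]
A−BK = [2.6667 -0.3333; 2.3333 0.9583]
AᵀP(A−BK) = [38.6667 10.1667; 10.1667 3.1042]
P' = Q + AᵀP(A−BK) = [40.6667 13.1667; 13.1667 12.1042]
tr(P') = 52.7708

52.7708


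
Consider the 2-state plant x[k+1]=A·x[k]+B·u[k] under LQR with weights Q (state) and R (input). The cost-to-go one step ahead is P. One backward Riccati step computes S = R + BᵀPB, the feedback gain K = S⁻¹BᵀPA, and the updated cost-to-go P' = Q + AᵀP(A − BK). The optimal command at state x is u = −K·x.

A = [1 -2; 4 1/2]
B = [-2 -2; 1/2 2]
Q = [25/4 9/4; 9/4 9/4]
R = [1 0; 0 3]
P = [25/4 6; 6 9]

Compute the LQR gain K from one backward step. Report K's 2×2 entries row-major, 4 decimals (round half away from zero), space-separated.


-2.9754 0.9344 2.2126 0.0164

BᵀP = [-9.5000 -7.5000; -0.5000 6.0000]
S = R + BᵀPB = [1 0; 0 3] + [15.2500 4.0000; 4.0000 13.0000] = [16.2500 4.0000; 4.0000 16.0000]
BᵀPA = [-39.5000 15.2500; 23.5000 4.0000]
K = S⁻¹·BᵀPA = [-2.9754 0.9344; 2.2126 0.0164]
A−BK = [-0.5256 -0.0984; 1.0625 0.0000]
AᵀP(A−BK) = [28.7252 -2.9754; -2.9754 0.9344]
P' = Q + AᵀP(A−BK) = [34.9752 -0.7254; -0.7254 3.1844]
tr(P') = 38.1596


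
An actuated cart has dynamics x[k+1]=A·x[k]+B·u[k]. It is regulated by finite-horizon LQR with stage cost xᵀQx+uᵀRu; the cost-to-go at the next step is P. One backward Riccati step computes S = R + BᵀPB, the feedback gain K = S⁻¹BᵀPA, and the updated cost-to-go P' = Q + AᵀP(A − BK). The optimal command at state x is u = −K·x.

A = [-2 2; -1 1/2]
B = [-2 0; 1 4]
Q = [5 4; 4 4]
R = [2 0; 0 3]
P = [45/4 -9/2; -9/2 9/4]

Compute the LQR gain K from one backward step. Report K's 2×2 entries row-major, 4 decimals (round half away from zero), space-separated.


0.7566 -0.7848 -0.1807 0.0979

BᵀP = [-27.0000 11.2500; -18.0000 9.0000]
S = R + BᵀPB = [2 0; 0 3] + [65.2500 45.0000; 45.0000 36.0000] = [67.2500 45.0000; 45.0000 39.0000]
BᵀPA = [42.7500 -48.3750; 27.0000 -31.5000]
K = S⁻¹·BᵀPA = [0.7566 -0.7848; -0.1807 0.0979]
A−BK = [-0.4868 0.4304; -1.0339 0.8934]
AᵀP(A−BK) = [1.7842 -1.7164; -1.7164 1.6797]
P' = Q + AᵀP(A−BK) = [6.7842 2.2836; 2.2836 5.6797]
tr(P') = 12.4639


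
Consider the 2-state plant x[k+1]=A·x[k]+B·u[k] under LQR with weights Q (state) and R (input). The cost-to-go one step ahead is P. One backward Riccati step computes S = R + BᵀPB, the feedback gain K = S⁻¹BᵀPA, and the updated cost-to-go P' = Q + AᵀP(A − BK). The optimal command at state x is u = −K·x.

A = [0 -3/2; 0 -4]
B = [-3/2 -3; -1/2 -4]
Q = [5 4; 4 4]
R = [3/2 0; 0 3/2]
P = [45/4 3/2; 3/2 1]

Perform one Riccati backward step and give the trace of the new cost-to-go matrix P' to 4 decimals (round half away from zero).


11.1740

BᵀP = [-17.6250 -2.7500; -39.7500 -8.5000]
S = R + BᵀPB = [3/2 0; 0 3/2] + [27.8125 63.8750; 63.8750 153.2500] = [29.3125 63.8750; 63.8750 154.7500]
BᵀPA = [0.0000 37.4375; 0.0000 93.6250]
K = S⁻¹·BᵀPA = [0.0000 -0.4097; 0.0000 0.7741]
A−BK = [0.0000 0.2078; 0.0000 -1.1084]
AᵀP(A−BK) = [0.0000 0.0000; 0.0000 2.1740]
P' = Q + AᵀP(A−BK) = [5.0000 4.0000; 4.0000 6.1740]
tr(P') = 11.1740


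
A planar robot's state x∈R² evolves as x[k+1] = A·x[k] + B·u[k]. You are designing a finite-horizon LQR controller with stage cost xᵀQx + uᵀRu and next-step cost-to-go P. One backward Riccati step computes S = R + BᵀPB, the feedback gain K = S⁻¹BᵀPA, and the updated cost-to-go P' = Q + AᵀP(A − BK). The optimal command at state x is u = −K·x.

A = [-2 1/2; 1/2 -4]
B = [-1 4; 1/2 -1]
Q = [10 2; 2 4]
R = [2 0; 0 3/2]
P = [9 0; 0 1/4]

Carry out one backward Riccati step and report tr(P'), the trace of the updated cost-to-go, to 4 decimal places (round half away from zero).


BᵀP = [-9.0000 0.1250; 36.0000 -0.2500]
S = R + BᵀPB = [2 0; 0 3/2] + [9.0625 -36.1250; -36.1250 144.2500] = [11.0625 -36.1250; -36.1250 145.7500]
BᵀPA = [18.0625 -5.0000; -72.1250 19.0000]
K = S⁻¹·BᵀPA = [0.0882 -0.1379; -0.4730 0.0962]
A−BK = [-0.0198 -0.0226; -0.0171 -3.8349]
AᵀP(A−BK) = [0.3548 -0.0721; -0.0721 3.7331]
P' = Q + AᵀP(A−BK) = [10.3548 1.9279; 1.9279 7.7331]
tr(P') = 18.0878

18.0878


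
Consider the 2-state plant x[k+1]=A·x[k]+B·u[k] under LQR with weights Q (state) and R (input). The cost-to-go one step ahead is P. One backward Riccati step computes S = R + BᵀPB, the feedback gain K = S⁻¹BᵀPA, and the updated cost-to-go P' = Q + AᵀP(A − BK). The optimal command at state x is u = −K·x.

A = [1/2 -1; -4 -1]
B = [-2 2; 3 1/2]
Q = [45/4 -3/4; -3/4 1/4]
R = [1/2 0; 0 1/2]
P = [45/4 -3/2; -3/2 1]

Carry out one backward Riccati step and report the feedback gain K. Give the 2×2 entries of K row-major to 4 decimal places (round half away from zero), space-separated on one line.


BᵀP = [-27.0000 6.0000; 21.7500 -2.5000]
S = R + BᵀPB = [1/2 0; 0 1/2] + [72.0000 -51.0000; -51.0000 42.2500] = [72.5000 -51.0000; -51.0000 42.7500]
BᵀPA = [-37.5000 21.0000; 20.8750 -19.2500]
K = S⁻¹·BᵀPA = [-1.0805 -0.1685; -0.8007 -0.6514]
A−BK = [-0.0596 -0.0344; -0.3581 -0.1687]
AᵀP(A−BK) = [1.0085 0.4017; 0.4017 0.2507]
P' = Q + AᵀP(A−BK) = [12.2585 -0.3483; -0.3483 0.5007]
tr(P') = 12.7592

-1.0805 -0.1685 -0.8007 -0.6514


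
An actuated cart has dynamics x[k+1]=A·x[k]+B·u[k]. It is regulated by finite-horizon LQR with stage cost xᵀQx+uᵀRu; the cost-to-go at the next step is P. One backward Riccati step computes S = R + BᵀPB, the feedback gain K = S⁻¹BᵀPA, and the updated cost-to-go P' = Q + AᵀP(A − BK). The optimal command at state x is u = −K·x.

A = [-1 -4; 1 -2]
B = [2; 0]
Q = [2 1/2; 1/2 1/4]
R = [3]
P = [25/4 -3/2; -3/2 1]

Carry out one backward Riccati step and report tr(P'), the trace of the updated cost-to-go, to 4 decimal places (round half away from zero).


14.7768

BᵀP = [12.5000 -3.0000]
S = R + BᵀPB = [3] + [25.0000] = [28.0000]
BᵀPA = [-15.5000 -44.0000]
K = S⁻¹·BᵀPA = [-0.5536 -1.5714]
A−BK = [0.1071 -0.8571; 1.0000 -2.0000]
AᵀP(A−BK) = [1.6696 1.6429; 1.6429 10.8571]
P' = Q + AᵀP(A−BK) = [3.6696 2.1429; 2.1429 11.1071]
tr(P') = 14.7768


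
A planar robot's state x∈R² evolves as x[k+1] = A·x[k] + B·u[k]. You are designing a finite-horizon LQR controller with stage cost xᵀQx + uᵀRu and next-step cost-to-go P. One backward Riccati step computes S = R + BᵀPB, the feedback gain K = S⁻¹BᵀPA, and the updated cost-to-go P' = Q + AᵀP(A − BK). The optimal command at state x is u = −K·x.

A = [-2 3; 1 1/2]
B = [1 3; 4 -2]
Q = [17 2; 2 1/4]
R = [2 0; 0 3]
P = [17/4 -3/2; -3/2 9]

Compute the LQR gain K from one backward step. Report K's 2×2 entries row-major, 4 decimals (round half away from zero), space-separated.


-0.0509 0.4985 -0.6066 0.7665

BᵀP = [-1.7500 34.5000; 15.7500 -22.5000]
S = R + BᵀPB = [2 0; 0 3] + [136.2500 -74.2500; -74.2500 92.2500] = [138.2500 -74.2500; -74.2500 95.2500]
BᵀPA = [38.0000 12.0000; -54.0000 36.0000]
K = S⁻¹·BᵀPA = [-0.0509 0.4985; -0.6066 0.7665]
A−BK = [-0.1291 0.2019; -0.0095 0.0391]
AᵀP(A−BK) = [1.1772 -1.5495; -1.5495 2.4230]
P' = Q + AᵀP(A−BK) = [18.1772 0.4505; 0.4505 2.6730]
tr(P') = 20.8503


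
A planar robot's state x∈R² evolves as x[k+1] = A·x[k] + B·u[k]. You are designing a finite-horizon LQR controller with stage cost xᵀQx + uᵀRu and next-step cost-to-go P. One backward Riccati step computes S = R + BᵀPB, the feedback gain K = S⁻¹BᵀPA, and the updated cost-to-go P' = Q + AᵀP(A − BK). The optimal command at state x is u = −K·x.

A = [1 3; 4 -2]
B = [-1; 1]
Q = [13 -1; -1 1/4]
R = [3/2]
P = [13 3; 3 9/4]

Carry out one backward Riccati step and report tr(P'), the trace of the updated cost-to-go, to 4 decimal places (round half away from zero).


BᵀP = [-10.0000 -0.7500]
S = R + BᵀPB = [3/2] + [9.2500] = [10.7500]
BᵀPA = [-13.0000 -28.5000]
K = S⁻¹·BᵀPA = [-1.2093 -2.6512]
A−BK = [-0.2093 0.3488; 5.2093 0.6512]
AᵀP(A−BK) = [57.2791 16.5349; 16.5349 14.4419]
P' = Q + AᵀP(A−BK) = [70.2791 15.5349; 15.5349 14.6919]
tr(P') = 84.9709

84.9709


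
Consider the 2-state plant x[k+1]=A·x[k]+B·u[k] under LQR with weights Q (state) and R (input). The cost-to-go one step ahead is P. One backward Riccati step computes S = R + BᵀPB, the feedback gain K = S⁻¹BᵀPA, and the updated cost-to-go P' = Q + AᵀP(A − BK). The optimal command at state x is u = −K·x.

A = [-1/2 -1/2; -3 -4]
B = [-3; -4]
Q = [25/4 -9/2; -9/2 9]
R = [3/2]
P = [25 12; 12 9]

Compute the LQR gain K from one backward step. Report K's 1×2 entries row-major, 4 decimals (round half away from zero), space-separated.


0.4214 0.5308

BᵀP = [-123.0000 -72.0000]
S = R + BᵀPB = [3/2] + [657.0000] = [658.5000]
BᵀPA = [277.5000 349.5000]
K = S⁻¹·BᵀPA = [0.4214 0.5308]
A−BK = [0.7642 1.0923; -1.3144 -1.8770]
AᵀP(A−BK) = [6.3081 8.9664; 8.9664 12.7523]
P' = Q + AᵀP(A−BK) = [12.5581 4.4664; 4.4664 21.7523]
tr(P') = 34.3104


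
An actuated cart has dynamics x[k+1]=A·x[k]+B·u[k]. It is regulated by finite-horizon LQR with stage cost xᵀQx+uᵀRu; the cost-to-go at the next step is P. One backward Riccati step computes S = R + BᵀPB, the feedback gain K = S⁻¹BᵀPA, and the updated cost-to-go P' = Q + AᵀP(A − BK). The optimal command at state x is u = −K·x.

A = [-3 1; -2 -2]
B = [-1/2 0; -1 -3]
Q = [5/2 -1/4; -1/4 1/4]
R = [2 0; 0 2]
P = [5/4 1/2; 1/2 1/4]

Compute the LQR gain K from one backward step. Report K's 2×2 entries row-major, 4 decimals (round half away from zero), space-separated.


0.8911 -0.0493 1.0972 0.0174

BᵀP = [-1.1250 -0.5000; -1.5000 -0.7500]
S = R + BᵀPB = [2 0; 0 2] + [1.0625 1.5000; 1.5000 2.2500] = [3.0625 1.5000; 1.5000 4.2500]
BᵀPA = [4.3750 -0.1250; 6.0000 0.0000]
K = S⁻¹·BᵀPA = [0.8911 -0.0493; 1.0972 0.0174]
A−BK = [-2.5544 0.9753; 2.1829 -1.9971]
AᵀP(A−BK) = [7.7678 -0.6386; -0.6386 0.2438]
P' = Q + AᵀP(A−BK) = [10.2678 -0.8886; -0.8886 0.4938]
tr(P') = 10.7616


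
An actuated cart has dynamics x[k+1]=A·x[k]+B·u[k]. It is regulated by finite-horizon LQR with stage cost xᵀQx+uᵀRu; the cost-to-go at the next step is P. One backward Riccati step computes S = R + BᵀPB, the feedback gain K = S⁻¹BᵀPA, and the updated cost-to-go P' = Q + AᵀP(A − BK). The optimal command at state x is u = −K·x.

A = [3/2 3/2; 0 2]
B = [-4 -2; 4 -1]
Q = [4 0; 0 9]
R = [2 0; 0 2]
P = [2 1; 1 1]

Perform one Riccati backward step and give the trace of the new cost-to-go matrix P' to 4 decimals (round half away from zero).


BᵀP = [-4.0000 0.0000; -5.0000 -3.0000]
S = R + BᵀPB = [2 0; 0 2] + [16.0000 8.0000; 8.0000 13.0000] = [18.0000 8.0000; 8.0000 15.0000]
BᵀPA = [-6.0000 -6.0000; -7.5000 -13.5000]
K = S⁻¹·BᵀPA = [-0.1456 0.0874; -0.4223 -0.9466]
A−BK = [0.0728 -0.0437; 0.1602 0.7039]
AᵀP(A−BK) = [0.4587 0.9248; 0.9248 2.2451]
P' = Q + AᵀP(A−BK) = [4.4587 0.9248; 0.9248 11.2451]
tr(P') = 15.7039

15.7039


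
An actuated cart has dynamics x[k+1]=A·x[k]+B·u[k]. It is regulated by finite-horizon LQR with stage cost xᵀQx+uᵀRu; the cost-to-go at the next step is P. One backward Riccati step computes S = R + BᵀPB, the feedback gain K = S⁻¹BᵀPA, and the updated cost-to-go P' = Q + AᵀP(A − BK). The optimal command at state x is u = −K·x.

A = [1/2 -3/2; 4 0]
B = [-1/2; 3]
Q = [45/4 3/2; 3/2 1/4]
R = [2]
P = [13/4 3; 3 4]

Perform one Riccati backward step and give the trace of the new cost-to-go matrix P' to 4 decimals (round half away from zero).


BᵀP = [7.3750 10.5000]
S = R + BᵀPB = [2] + [27.8125] = [29.8125]
BᵀPA = [45.6875 -11.0625]
K = S⁻¹·BᵀPA = [1.5325 -0.3711]
A−BK = [1.2662 -1.6855; -0.5975 1.1132]
AᵀP(A−BK) = [6.7966 -3.4843; -3.4843 3.2075]
P' = Q + AᵀP(A−BK) = [18.0466 -1.9843; -1.9843 3.4575]
tr(P') = 21.5042

21.5042


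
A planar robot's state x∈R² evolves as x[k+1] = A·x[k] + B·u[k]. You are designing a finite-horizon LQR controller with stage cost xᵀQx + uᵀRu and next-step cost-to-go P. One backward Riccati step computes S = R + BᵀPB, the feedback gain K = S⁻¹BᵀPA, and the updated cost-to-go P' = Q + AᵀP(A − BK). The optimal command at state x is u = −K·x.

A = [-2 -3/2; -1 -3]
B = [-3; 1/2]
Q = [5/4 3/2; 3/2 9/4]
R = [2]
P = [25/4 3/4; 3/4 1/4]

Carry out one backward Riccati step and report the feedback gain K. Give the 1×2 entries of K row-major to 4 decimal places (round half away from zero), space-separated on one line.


BᵀP = [-18.3750 -2.1250]
S = R + BᵀPB = [2] + [54.0625] = [56.0625]
BᵀPA = [38.8750 33.9375]
K = S⁻¹·BᵀPA = [0.6934 0.6054]
A−BK = [0.0803 0.3161; -1.3467 -3.3027]
AᵀP(A−BK) = [1.2932 1.5920; 1.5920 2.5184]
P' = Q + AᵀP(A−BK) = [2.5432 3.0920; 3.0920 4.7684]
tr(P') = 7.3116

0.6934 0.6054


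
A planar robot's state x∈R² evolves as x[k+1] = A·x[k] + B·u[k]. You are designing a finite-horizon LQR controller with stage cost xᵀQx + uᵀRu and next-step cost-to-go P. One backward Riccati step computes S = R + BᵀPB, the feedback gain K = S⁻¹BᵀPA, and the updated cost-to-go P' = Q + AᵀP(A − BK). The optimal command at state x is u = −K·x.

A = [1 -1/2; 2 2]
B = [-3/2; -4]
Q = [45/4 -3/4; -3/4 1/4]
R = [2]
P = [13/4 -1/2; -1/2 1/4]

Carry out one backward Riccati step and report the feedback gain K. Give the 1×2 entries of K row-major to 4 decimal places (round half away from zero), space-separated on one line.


-0.4615 0.1282

BᵀP = [-2.8750 -0.2500]
S = R + BᵀPB = [2] + [5.3125] = [7.3125]
BᵀPA = [-3.3750 0.9375]
K = S⁻¹·BᵀPA = [-0.4615 0.1282]
A−BK = [0.3077 -0.3077; 0.1538 2.5128]
AᵀP(A−BK) = [0.6923 -0.6923; -0.6923 2.6923]
P' = Q + AᵀP(A−BK) = [11.9423 -1.4423; -1.4423 2.9423]
tr(P') = 14.8846


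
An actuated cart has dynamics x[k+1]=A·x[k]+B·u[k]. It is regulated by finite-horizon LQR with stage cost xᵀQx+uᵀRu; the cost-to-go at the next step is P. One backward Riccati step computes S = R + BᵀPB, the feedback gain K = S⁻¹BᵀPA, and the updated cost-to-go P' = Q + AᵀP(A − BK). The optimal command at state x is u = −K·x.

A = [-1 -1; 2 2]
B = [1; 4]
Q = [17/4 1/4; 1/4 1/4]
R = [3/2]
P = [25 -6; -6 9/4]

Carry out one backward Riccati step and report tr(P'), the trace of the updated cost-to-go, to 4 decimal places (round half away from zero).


117.0517

BᵀP = [1.0000 3.0000]
S = R + BᵀPB = [3/2] + [13.0000] = [14.5000]
BᵀPA = [5.0000 5.0000]
K = S⁻¹·BᵀPA = [0.3448 0.3448]
A−BK = [-1.3448 -1.3448; 0.6207 0.6207]
AᵀP(A−BK) = [56.2759 56.2759; 56.2759 56.2759]
P' = Q + AᵀP(A−BK) = [60.5259 56.5259; 56.5259 56.5259]
tr(P') = 117.0517


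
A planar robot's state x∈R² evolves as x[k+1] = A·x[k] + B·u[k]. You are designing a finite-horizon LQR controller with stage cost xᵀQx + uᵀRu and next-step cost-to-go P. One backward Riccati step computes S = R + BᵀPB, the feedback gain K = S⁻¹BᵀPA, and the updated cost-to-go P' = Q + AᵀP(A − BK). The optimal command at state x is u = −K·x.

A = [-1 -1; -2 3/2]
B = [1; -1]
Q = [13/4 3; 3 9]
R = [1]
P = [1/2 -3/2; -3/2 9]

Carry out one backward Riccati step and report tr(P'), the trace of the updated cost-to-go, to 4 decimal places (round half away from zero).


BᵀP = [2.0000 -10.5000]
S = R + BᵀPB = [1] + [12.5000] = [13.5000]
BᵀPA = [19.0000 -17.7500]
K = S⁻¹·BᵀPA = [1.4074 -1.3148]
A−BK = [-2.4074 0.3148; -0.5926 0.1852]
AᵀP(A−BK) = [3.7593 -2.2685; -2.2685 1.9120]
P' = Q + AᵀP(A−BK) = [7.0093 0.7315; 0.7315 10.9120]
tr(P') = 17.9213

17.9213


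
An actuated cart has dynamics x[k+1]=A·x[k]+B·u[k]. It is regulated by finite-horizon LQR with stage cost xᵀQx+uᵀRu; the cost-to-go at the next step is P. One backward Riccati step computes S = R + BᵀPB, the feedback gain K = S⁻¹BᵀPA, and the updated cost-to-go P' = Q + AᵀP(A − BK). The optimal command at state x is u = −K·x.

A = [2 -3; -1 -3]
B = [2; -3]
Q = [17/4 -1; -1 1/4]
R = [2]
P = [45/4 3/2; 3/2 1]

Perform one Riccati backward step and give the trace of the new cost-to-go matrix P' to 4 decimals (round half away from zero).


BᵀP = [18.0000 0.0000]
S = R + BᵀPB = [2] + [36.0000] = [38.0000]
BᵀPA = [36.0000 -54.0000]
K = S⁻¹·BᵀPA = [0.9474 -1.4211]
A−BK = [0.1053 -0.1579; 1.8421 -7.2632]
AᵀP(A−BK) = [5.8947 -17.8421; -17.8421 60.5132]
P' = Q + AᵀP(A−BK) = [10.1447 -18.8421; -18.8421 60.7632]
tr(P') = 70.9079

70.9079


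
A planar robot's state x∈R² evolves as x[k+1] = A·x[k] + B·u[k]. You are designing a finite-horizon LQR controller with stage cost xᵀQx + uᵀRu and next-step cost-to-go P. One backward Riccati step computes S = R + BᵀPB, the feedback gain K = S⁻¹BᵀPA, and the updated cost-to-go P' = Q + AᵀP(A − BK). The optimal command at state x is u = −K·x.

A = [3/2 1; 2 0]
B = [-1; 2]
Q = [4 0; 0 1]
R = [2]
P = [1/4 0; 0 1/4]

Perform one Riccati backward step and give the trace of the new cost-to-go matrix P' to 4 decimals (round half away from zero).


6.6731

BᵀP = [-0.2500 0.5000]
S = R + BᵀPB = [2] + [1.2500] = [3.2500]
BᵀPA = [0.6250 -0.2500]
K = S⁻¹·BᵀPA = [0.1923 -0.0769]
A−BK = [1.6923 0.9231; 1.6154 0.1538]
AᵀP(A−BK) = [1.4423 0.4231; 0.4231 0.2308]
P' = Q + AᵀP(A−BK) = [5.4423 0.4231; 0.4231 1.2308]
tr(P') = 6.6731


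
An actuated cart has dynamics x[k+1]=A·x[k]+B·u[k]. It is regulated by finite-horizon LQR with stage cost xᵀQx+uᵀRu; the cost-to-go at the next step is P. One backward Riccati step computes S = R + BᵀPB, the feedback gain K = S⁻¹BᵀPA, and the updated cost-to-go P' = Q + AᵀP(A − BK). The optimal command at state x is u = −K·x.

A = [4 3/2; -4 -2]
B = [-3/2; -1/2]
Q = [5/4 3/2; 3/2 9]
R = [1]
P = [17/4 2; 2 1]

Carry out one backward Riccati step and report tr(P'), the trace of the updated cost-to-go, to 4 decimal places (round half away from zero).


13.2240

BᵀP = [-7.3750 -3.5000]
S = R + BᵀPB = [1] + [12.8125] = [13.8125]
BᵀPA = [-15.5000 -4.0625]
K = S⁻¹·BᵀPA = [-1.1222 -0.2941]
A−BK = [2.3167 1.0588; -4.5611 -2.1471]
AᵀP(A−BK) = [2.6063 0.9412; 0.9412 0.3676]
P' = Q + AᵀP(A−BK) = [3.8563 2.4412; 2.4412 9.3676]
tr(P') = 13.2240


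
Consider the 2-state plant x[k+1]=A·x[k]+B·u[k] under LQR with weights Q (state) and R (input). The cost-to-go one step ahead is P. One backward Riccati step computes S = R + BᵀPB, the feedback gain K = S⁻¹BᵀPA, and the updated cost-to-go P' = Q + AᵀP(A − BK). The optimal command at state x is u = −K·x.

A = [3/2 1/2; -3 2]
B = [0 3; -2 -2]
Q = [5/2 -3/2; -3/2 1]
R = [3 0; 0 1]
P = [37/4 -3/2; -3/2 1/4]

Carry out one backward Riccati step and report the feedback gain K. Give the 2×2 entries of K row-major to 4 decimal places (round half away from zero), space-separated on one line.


0.0264 -0.0068 0.5895 0.0527

BᵀP = [3.0000 -0.5000; 30.7500 -5.0000]
S = R + BᵀPB = [3 0; 0 1] + [1.0000 10.0000; 10.0000 102.2500] = [4.0000 10.0000; 10.0000 103.2500]
BᵀPA = [6.0000 0.5000; 61.1250 5.3750]
K = S⁻¹·BᵀPA = [0.0264 -0.0068; 0.5895 0.0527]
A−BK = [-0.2684 0.3419; -1.7684 2.0919]
AᵀP(A−BK) = [0.3738 0.0060; 0.0060 0.0325]
P' = Q + AᵀP(A−BK) = [2.8738 -1.4940; -1.4940 1.0325]
tr(P') = 3.9063


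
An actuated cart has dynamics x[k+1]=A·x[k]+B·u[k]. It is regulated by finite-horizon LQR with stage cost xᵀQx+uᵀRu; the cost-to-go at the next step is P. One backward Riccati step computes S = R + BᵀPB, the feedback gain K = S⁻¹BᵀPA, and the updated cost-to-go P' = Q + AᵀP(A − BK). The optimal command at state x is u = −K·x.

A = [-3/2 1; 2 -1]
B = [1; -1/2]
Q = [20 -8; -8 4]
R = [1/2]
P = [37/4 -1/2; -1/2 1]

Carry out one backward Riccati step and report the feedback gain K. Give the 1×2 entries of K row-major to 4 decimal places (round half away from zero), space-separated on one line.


-1.5476 1.0000

BᵀP = [9.5000 -1.0000]
S = R + BᵀPB = [1/2] + [10.0000] = [10.5000]
BᵀPA = [-16.2500 10.5000]
K = S⁻¹·BᵀPA = [-1.5476 1.0000]
A−BK = [0.0476 0.0000; 1.2262 -0.5000]
AᵀP(A−BK) = [2.6637 -1.3750; -1.3750 0.7500]
P' = Q + AᵀP(A−BK) = [22.6637 -9.3750; -9.3750 4.7500]
tr(P') = 27.4137


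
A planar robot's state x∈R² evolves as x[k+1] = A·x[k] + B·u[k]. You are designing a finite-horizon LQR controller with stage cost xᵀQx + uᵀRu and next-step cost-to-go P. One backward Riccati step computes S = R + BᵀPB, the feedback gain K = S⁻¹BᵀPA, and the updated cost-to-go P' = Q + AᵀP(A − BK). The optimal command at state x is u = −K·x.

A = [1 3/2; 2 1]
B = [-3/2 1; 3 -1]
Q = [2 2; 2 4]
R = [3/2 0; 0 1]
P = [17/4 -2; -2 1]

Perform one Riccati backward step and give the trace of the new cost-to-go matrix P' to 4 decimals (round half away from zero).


6.5893

BᵀP = [-12.3750 6.0000; 6.2500 -3.0000]
S = R + BᵀPB = [3/2 0; 0 1] + [36.5625 -18.3750; -18.3750 9.2500] = [38.0625 -18.3750; -18.3750 10.2500]
BᵀPA = [-0.3750 -12.5625; 0.2500 6.3750]
K = S⁻¹·BᵀPA = [0.0143 -0.2214; 0.0500 0.2250]
A−BK = [0.9714 0.9429; 2.0071 1.8893]
AᵀP(A−BK) = [0.2429 0.2357; 0.2357 0.3464]
P' = Q + AᵀP(A−BK) = [2.2429 2.2357; 2.2357 4.3464]
tr(P') = 6.5893


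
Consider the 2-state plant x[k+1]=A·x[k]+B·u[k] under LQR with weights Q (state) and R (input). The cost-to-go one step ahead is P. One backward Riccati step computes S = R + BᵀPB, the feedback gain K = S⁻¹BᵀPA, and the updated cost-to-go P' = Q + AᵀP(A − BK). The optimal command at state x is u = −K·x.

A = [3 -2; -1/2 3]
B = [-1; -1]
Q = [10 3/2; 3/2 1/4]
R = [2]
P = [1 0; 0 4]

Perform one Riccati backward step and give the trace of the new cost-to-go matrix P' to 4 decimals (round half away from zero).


45.8214

BᵀP = [-1.0000 -4.0000]
S = R + BᵀPB = [2] + [5.0000] = [7.0000]
BᵀPA = [-1.0000 -10.0000]
K = S⁻¹·BᵀPA = [-0.1429 -1.4286]
A−BK = [2.8571 -3.4286; -0.6429 1.5714]
AᵀP(A−BK) = [9.8571 -13.4286; -13.4286 25.7143]
P' = Q + AᵀP(A−BK) = [19.8571 -11.9286; -11.9286 25.9643]
tr(P') = 45.8214


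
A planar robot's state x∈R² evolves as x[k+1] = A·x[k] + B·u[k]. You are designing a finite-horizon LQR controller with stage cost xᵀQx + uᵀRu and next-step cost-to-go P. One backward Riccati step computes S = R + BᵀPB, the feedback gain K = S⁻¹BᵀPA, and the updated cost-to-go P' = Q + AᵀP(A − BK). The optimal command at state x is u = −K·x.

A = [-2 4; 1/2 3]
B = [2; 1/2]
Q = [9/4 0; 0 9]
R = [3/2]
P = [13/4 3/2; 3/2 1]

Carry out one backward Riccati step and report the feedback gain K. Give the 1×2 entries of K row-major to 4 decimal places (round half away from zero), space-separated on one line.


BᵀP = [7.2500 3.5000]
S = R + BᵀPB = [3/2] + [16.2500] = [17.7500]
BᵀPA = [-12.7500 39.5000]
K = S⁻¹·BᵀPA = [-0.7183 2.2254]
A−BK = [-0.5634 -0.4507; 0.8592 1.8873]
AᵀP(A−BK) = [1.0915 -2.1268; -2.1268 9.0986]
P' = Q + AᵀP(A−BK) = [3.3415 -2.1268; -2.1268 18.0986]
tr(P') = 21.4401

-0.7183 2.2254


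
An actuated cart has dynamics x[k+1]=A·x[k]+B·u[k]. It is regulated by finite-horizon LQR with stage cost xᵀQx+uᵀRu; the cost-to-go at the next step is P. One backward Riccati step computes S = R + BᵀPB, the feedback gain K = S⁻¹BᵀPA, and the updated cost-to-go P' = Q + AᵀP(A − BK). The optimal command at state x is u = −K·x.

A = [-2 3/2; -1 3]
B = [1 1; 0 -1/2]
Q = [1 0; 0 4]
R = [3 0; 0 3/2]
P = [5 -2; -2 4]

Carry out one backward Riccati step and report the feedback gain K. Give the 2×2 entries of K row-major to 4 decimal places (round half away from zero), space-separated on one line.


-0.7000 0.8063 -0.4000 -0.8250

BᵀP = [5.0000 -2.0000; 6.0000 -4.0000]
S = R + BᵀPB = [3 0; 0 3/2] + [5.0000 6.0000; 6.0000 8.0000] = [8.0000 6.0000; 6.0000 9.5000]
BᵀPA = [-8.0000 1.5000; -8.0000 -3.0000]
K = S⁻¹·BᵀPA = [-0.7000 0.8063; -0.4000 -0.8250]
A−BK = [-0.9000 1.5188; -1.2000 2.5875]
AᵀP(A−BK) = [7.2000 -12.1500; -12.1500 25.5656]
P' = Q + AᵀP(A−BK) = [8.2000 -12.1500; -12.1500 29.5656]
tr(P') = 37.7656


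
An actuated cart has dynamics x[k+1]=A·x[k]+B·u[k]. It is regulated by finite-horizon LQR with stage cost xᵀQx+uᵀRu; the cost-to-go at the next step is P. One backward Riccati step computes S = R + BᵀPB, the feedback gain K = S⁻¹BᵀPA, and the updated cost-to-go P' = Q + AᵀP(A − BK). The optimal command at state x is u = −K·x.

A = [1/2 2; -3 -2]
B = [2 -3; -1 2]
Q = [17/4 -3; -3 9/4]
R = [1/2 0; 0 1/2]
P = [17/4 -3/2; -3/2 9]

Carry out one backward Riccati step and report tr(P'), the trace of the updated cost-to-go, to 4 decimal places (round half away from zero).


25.5942

BᵀP = [10.0000 -12.0000; -15.7500 22.5000]
S = R + BᵀPB = [1/2 0; 0 1/2] + [32.0000 -54.0000; -54.0000 92.2500] = [32.5000 -54.0000; -54.0000 92.7500]
BᵀPA = [41.0000 44.0000; -75.3750 -76.5000]
K = S⁻¹·BᵀPA = [-2.7192 -0.5083; -2.3958 -1.1207]
A−BK = [-1.2490 -0.3456; -0.9276 -0.2668]
AᵀP(A−BK) = [17.4652 5.1150; 5.1150 1.6290]
P' = Q + AᵀP(A−BK) = [21.7152 2.1150; 2.1150 3.8790]
tr(P') = 25.5942


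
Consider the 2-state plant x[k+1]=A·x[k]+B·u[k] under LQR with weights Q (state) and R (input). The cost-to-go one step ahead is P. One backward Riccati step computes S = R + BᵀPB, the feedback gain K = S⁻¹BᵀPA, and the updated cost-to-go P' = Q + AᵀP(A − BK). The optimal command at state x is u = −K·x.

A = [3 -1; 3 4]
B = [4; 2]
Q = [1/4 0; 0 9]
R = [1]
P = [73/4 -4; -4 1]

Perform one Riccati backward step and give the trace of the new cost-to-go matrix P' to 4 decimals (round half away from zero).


13.4453

BᵀP = [65.0000 -14.0000]
S = R + BᵀPB = [1] + [232.0000] = [233.0000]
BᵀPA = [153.0000 -121.0000]
K = S⁻¹·BᵀPA = [0.6567 -0.5193]
A−BK = [0.3734 1.0773; 1.6867 5.0386]
AᵀP(A−BK) = [0.7822 0.7049; 0.7049 3.4131]
P' = Q + AᵀP(A−BK) = [1.0322 0.7049; 0.7049 12.4131]
tr(P') = 13.4453


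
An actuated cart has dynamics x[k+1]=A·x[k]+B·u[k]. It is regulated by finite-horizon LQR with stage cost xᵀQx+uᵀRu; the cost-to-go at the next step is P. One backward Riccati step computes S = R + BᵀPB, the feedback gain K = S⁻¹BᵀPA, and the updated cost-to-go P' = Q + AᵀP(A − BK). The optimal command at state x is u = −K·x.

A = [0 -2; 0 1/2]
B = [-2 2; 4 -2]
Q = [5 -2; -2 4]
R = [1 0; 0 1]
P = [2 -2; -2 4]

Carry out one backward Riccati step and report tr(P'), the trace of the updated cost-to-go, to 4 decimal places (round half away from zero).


10.1722

BᵀP = [-12.0000 20.0000; 8.0000 -12.0000]
S = R + BᵀPB = [1 0; 0 1] + [104.0000 -64.0000; -64.0000 40.0000] = [105.0000 -64.0000; -64.0000 41.0000]
BᵀPA = [0.0000 34.0000; 0.0000 -22.0000]
K = S⁻¹·BᵀPA = [0.0000 -0.0670; 0.0000 -0.6411]
A−BK = [0.0000 -0.8517; 0.0000 -0.5144]
AᵀP(A−BK) = [0.0000 0.0000; 0.0000 1.1722]
P' = Q + AᵀP(A−BK) = [5.0000 -2.0000; -2.0000 5.1722]
tr(P') = 10.1722


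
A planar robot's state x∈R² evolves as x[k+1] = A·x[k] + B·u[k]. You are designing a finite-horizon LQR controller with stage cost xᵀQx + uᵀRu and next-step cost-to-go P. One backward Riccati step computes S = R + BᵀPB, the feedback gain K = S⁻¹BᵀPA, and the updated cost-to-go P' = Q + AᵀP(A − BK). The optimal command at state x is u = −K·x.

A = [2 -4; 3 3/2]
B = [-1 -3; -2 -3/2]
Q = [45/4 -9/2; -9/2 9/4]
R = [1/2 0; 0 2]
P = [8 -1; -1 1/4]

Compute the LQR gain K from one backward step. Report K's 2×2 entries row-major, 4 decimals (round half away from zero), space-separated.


BᵀP = [-6.0000 0.5000; -22.5000 2.6250]
S = R + BᵀPB = [1/2 0; 0 2] + [5.0000 17.2500; 17.2500 63.5625] = [5.5000 17.2500; 17.2500 65.5625]
BᵀPA = [-10.5000 24.7500; -37.1250 93.9375]
K = S⁻¹·BᵀPA = [-0.7615 0.0357; -0.3659 1.4234]
A−BK = [0.1408 0.3059; 0.9281 3.7065]
AᵀP(A−BK) = [0.6703 -0.6564; -0.6564 5.9683]
P' = Q + AᵀP(A−BK) = [11.9203 -5.1564; -5.1564 8.2183]
tr(P') = 20.1386

-0.7615 0.0357 -0.3659 1.4234


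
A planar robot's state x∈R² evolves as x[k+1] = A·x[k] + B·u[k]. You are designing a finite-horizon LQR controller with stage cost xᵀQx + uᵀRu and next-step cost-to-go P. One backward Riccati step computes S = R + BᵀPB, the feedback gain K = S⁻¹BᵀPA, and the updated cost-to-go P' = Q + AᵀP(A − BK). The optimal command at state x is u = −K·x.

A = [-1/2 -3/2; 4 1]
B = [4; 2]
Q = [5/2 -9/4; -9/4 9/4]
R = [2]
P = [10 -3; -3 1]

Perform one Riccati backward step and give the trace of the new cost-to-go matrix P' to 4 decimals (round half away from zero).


8.6822

BᵀP = [34.0000 -10.0000]
S = R + BᵀPB = [2] + [116.0000] = [118.0000]
BᵀPA = [-57.0000 -61.0000]
K = S⁻¹·BᵀPA = [-0.4831 -0.5169]
A−BK = [1.4322 0.5678; 4.9661 2.0339]
AᵀP(A−BK) = [2.9661 1.5339; 1.5339 0.9661]
P' = Q + AᵀP(A−BK) = [5.4661 -0.7161; -0.7161 3.2161]
tr(P') = 8.6822
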